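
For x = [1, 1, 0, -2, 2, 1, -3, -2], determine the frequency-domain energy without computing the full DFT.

Parseval: Σ|x[n]|² = (1/N)Σ|X[k]|², so Σ|X[k]|² = N·Σ|x[n]|² = 8·24.0000

Σ|X[k]|² = N·Σ|x[n]|² = 8·24.0000 = 192.0000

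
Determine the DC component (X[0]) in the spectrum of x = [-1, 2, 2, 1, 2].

X[0] = Σ(n=0 to 4) x[n] · ω_5^0 = Σ x[n]
= (-1) + (2) + (2) + (1) + (2)

X[0] = 6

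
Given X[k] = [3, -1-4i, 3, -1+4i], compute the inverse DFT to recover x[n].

x[n] = (1/4) Σ(k=0 to 3) X[k] · e^(2πikn/4)

Computing each x[n]:
x[0] = 1
x[1] = 2
x[2] = 2
x[3] = -2

x = [1, 2, 2, -2]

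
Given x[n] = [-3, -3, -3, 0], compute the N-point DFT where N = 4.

X[k] = Σ(n=0 to 3) x[n] · ω_4^(nk)
where ω_4 = e^(-2πi/4)

Computing each X[k]:
X[0] = -9
X[1] = 3i
X[2] = -3
X[3] = -3i

X = [-9, 3i, -3, -3i]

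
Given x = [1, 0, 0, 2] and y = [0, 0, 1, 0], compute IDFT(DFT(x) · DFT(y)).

(x ⊛ y)[n] = Σ(m=0 to 3) x[m] · y[(n-m) mod 4]

Computing each output sample:
(x ⊛ y)[0] = 0
(x ⊛ y)[1] = 2
(x ⊛ y)[2] = 1
(x ⊛ y)[3] = 0

x ⊛ y = [0, 2, 1, 0]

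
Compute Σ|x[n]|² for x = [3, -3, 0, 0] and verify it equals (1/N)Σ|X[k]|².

Time domain:
Σ|x[n]|² = |3|² + |-3|² + |0|² + |0|² = 18.0000

Frequency domain:
(1/4)Σ|X[k]|² = (1/4)(|0|² + |3+3i|² + |6|² + |3-3i|²) = (1/4)·72.0000 = 18.0000

Both sides agree, confirming Parseval's theorem.

Σ|x[n]|² = (1/N)Σ|X[k]|² = 18.0000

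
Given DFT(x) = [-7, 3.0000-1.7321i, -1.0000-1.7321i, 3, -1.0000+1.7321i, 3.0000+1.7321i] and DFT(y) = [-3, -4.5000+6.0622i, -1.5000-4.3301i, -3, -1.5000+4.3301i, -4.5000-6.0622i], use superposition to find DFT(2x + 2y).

By linearity: DFT(2x + 2y) = 2·DFT(x) + 2·DFT(y)
= 2·[-7, 3.0000-1.7321i, -1.0000-1.7321i, 3, -1.0000+1.7321i, 3.0000+1.7321i] + 2·[-3, -4.5000+6.0622i, -1.5000-4.3301i, -3, -1.5000+4.3301i, -4.5000-6.0622i]

Computing element-wise:
Z[0] = 2·(-7) + 2·(-3) = -20
Z[1] = 2·(3.0000-1.7321i) + 2·(-4.5000+6.0622i) = -3.0000+8.6602i
Z[2] = 2·(-1.0000-1.7321i) + 2·(-1.5000-4.3301i) = -5.0000-12.1244i
Z[3] = 2·(3) + 2·(-3) = 0
Z[4] = 2·(-1.0000+1.7321i) + 2·(-1.5000+4.3301i) = -5.0000+12.1244i
Z[5] = 2·(3.0000+1.7321i) + 2·(-4.5000-6.0622i) = -3.0000-8.6602i

DFT(2x + 2y) = 2·X + 2·Y = [-20, -3.0000+8.6602i, -5.0000-12.1244i, 0, -5.0000+12.1244i, -3.0000-8.6602i]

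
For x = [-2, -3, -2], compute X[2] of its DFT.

X[2] = Σ(n=0 to 2) x[n] · ω_3^(2n) where ω_3 = e^(-2πi/3)
= (-2)·ω_3^0 + (-3)·ω_3^2 + (-2)·ω_3^4

X[2] = 0.5000-0.8660i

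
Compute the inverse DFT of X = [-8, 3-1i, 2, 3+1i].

x[n] = (1/4) Σ(k=0 to 3) X[k] · e^(2πikn/4)

Computing each x[n]:
x[0] = 0
x[1] = -2
x[2] = -3
x[3] = -3

x = [0, -2, -3, -3]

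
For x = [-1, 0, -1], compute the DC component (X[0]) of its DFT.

X[0] = Σ(n=0 to 2) x[n] · ω_3^0 = Σ x[n]
= (-1) + (0) + (-1)

X[0] = -2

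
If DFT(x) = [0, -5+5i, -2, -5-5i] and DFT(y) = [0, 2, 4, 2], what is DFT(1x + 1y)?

By linearity: DFT(1x + 1y) = 1·DFT(x) + 1·DFT(y)
= 1·[0, -5+5i, -2, -5-5i] + 1·[0, 2, 4, 2]

Computing element-wise:
Z[0] = 1·(0) + 1·(0) = 0
Z[1] = 1·(-5+5i) + 1·(2) = -3+5i
Z[2] = 1·(-2) + 1·(4) = 2
Z[3] = 1·(-5-5i) + 1·(2) = -3-5i

DFT(1x + 1y) = 1·X + 1·Y = [0, -3+5i, 2, -3-5i]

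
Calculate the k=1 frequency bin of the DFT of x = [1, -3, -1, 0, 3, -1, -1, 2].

X[1] = Σ(n=0 to 7) x[n] · ω_8^(1n) where ω_8 = e^(-2πi/8)
= (1)·ω_8^0 + (-3)·ω_8^1 + (-1)·ω_8^2 + (0)·ω_8^3 + (3)·ω_8^4 + (-1)·ω_8^5 + (-1)·ω_8^6 + (2)·ω_8^7

X[1] = -2.0000+2.8284i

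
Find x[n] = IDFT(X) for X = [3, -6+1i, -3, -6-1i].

x[n] = (1/4) Σ(k=0 to 3) X[k] · e^(2πikn/4)

Computing each x[n]:
x[0] = -3
x[1] = 1
x[2] = 3
x[3] = 2

x = [-3, 1, 3, 2]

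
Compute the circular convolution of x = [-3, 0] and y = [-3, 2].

(x ⊛ y)[n] = Σ(m=0 to 1) x[m] · y[(n-m) mod 2]

Computing each output sample:
(x ⊛ y)[0] = 9
(x ⊛ y)[1] = -6

x ⊛ y = [9, -6]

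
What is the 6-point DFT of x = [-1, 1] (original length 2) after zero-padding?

Original 2-point DFT: [0, -2]
Zero-padded 6-point DFT provides frequency interpolation.

DFT_6([x, 0, ...]) = [0, -0.5000-0.8660i, -1.5000-0.8660i, -2, -1.5000+0.8660i, -0.5000+0.8660i]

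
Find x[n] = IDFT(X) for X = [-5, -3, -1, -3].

x[n] = (1/4) Σ(k=0 to 3) X[k] · e^(2πikn/4)

Computing each x[n]:
x[0] = -3
x[1] = -1
x[2] = 0
x[3] = -1

x = [-3, -1, 0, -1]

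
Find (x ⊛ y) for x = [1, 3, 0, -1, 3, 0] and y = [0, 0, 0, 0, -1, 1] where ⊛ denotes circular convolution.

(x ⊛ y)[n] = Σ(m=0 to 5) x[m] · y[(n-m) mod 6]

Computing each output sample:
(x ⊛ y)[0] = 3
(x ⊛ y)[1] = 1
(x ⊛ y)[2] = -4
(x ⊛ y)[3] = 3
(x ⊛ y)[4] = -1
(x ⊛ y)[5] = -2

x ⊛ y = [3, 1, -4, 3, -1, -2]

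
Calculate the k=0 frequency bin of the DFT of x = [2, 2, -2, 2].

X[0] = Σ(n=0 to 3) x[n] · ω_4^0 = Σ x[n]
= (2) + (2) + (-2) + (2)

X[0] = 4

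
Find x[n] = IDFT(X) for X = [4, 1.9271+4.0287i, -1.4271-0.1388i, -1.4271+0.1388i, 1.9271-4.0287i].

x[n] = (1/5) Σ(k=0 to 4) X[k] · e^(2πikn/5)

Computing each x[n]:
x[0] = 1
x[1] = 0
x[2] = -1
x[3] = 1
x[4] = 3

x = [1, 0, -1, 1, 3]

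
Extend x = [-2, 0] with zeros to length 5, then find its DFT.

Original 2-point DFT: [-2, -2]
Zero-padded 5-point DFT provides frequency interpolation.

DFT_5([x, 0, ...]) = [-2, -2, -2, -2, -2]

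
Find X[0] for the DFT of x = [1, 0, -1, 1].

X[0] = Σ(n=0 to 3) x[n] · ω_4^0 = Σ x[n]
= (1) + (0) + (-1) + (1)

X[0] = 1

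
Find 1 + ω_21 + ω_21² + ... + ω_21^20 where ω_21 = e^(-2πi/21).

Sum of all nth roots of unity equals 0 for n > 1 (geometric series with r ≠ 1).

0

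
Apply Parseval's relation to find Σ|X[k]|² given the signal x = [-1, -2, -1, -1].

Parseval: Σ|x[n]|² = (1/N)Σ|X[k]|², so Σ|X[k]|² = N·Σ|x[n]|² = 4·7.0000

Σ|X[k]|² = N·Σ|x[n]|² = 4·7.0000 = 28.0000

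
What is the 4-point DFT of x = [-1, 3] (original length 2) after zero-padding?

Original 2-point DFT: [2, -4]
Zero-padded 4-point DFT provides frequency interpolation.

DFT_4([x, 0, ...]) = [2, -1-3i, -4, -1+3i]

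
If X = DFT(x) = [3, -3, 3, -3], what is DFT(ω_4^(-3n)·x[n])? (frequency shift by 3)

Modulation property: DFT(ω_4^(-3n)·x[n]) = X[(k-3) mod 4], so circularly shift X by 3 positions.

X[k-3] = [-3, 3, -3, 3]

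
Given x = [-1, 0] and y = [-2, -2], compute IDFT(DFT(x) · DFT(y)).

(x ⊛ y)[n] = Σ(m=0 to 1) x[m] · y[(n-m) mod 2]

Computing each output sample:
(x ⊛ y)[0] = 2
(x ⊛ y)[1] = 2

x ⊛ y = [2, 2]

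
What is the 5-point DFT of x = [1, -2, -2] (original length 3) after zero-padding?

Original 3-point DFT: [-3, 3, 3]
Zero-padded 5-point DFT provides frequency interpolation.

DFT_5([x, 0, ...]) = [-3, 2.0000+3.0777i, 2.0000-0.7265i, 2.0000+0.7265i, 2.0000-3.0777i]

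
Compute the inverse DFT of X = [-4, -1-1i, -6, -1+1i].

x[n] = (1/4) Σ(k=0 to 3) X[k] · e^(2πikn/4)

Computing each x[n]:
x[0] = -3
x[1] = 1
x[2] = -2
x[3] = 0

x = [-3, 1, -2, 0]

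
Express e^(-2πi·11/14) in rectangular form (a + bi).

ω_14^11 = e^(-2πi·11/14)
= cos(-2π·11/14) + i·sin(-2π·11/14)
= cos(-22π/14) + i·sin(-22π/14)

ω_14^11 = cos(-22π/14) + i·sin(-22π/14) = 0.2225+0.9749i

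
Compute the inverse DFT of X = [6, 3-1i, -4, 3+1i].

x[n] = (1/4) Σ(k=0 to 3) X[k] · e^(2πikn/4)

Computing each x[n]:
x[0] = 2
x[1] = 3
x[2] = -1
x[3] = 2

x = [2, 3, -1, 2]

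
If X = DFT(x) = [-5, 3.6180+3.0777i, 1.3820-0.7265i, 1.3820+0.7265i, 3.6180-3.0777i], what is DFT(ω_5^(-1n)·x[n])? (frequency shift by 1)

Modulation property: DFT(ω_5^(-1n)·x[n]) = X[(k-1) mod 5], so circularly shift X by 1 positions.

X[k-1] = [3.6180-3.0777i, -5, 3.6180+3.0777i, 1.3820-0.7265i, 1.3820+0.7265i]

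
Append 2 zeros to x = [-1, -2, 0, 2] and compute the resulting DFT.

Original 4-point DFT: [-1, -1+4i, -1, -1-4i]
Zero-padded 6-point DFT provides frequency interpolation.

DFT_6([x, 0, ...]) = [-1, -4.0000+1.7321i, 2.0000+1.7321i, -1, 2.0000-1.7321i, -4.0000-1.7321i]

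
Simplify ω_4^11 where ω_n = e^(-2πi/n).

Since ω_4^4 = 1, powers reduce modulo 4.
11 mod 4 = 3
So ω_4^11 = ω_4^3 = e^(-2πi·3/4)

ω_4^11 = ω_4^3 = 1i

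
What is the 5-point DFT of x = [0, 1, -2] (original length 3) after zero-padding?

Original 3-point DFT: [-1, 0.5000-2.5981i, 0.5000+2.5981i]
Zero-padded 5-point DFT provides frequency interpolation.

DFT_5([x, 0, ...]) = [-1, 1.9271+0.2245i, -1.4271-2.4899i, -1.4271+2.4899i, 1.9271-0.2245i]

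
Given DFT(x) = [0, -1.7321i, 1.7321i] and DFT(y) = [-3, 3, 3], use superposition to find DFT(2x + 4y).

By linearity: DFT(2x + 4y) = 2·DFT(x) + 4·DFT(y)
= 2·[0, -1.7321i, 1.7321i] + 4·[-3, 3, 3]

Computing element-wise:
Z[0] = 2·(0) + 4·(-3) = -12
Z[1] = 2·(-1.7321i) + 4·(3) = 12.0000-3.4642i
Z[2] = 2·(1.7321i) + 4·(3) = 12.0000+3.4642i

DFT(2x + 4y) = 2·X + 4·Y = [-12, 12.0000-3.4642i, 12.0000+3.4642i]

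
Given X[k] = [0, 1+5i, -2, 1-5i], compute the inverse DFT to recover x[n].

x[n] = (1/4) Σ(k=0 to 3) X[k] · e^(2πikn/4)

Computing each x[n]:
x[0] = 0
x[1] = -2
x[2] = -1
x[3] = 3

x = [0, -2, -1, 3]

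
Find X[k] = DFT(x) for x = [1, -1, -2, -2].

X[k] = Σ(n=0 to 3) x[n] · ω_4^(nk)
where ω_4 = e^(-2πi/4)

Computing each X[k]:
X[0] = -4
X[1] = 3-1i
X[2] = 2
X[3] = 3+1i

X = [-4, 3-1i, 2, 3+1i]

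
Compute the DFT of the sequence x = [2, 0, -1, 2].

X[k] = Σ(n=0 to 3) x[n] · ω_4^(nk)
where ω_4 = e^(-2πi/4)

Computing each X[k]:
X[0] = 3
X[1] = 3+2i
X[2] = -1
X[3] = 3-2i

X = [3, 3+2i, -1, 3-2i]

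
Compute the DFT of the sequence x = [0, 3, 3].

X[k] = Σ(n=0 to 2) x[n] · ω_3^(nk)
where ω_3 = e^(-2πi/3)

Computing each X[k]:
X[0] = 6
X[1] = -3
X[2] = -3

X = [6, -3, -3]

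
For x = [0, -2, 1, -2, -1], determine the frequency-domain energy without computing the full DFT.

Parseval: Σ|x[n]|² = (1/N)Σ|X[k]|², so Σ|X[k]|² = N·Σ|x[n]|² = 5·10.0000

Σ|X[k]|² = N·Σ|x[n]|² = 5·10.0000 = 50.0000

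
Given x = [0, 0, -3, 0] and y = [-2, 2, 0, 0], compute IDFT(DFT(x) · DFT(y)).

(x ⊛ y)[n] = Σ(m=0 to 3) x[m] · y[(n-m) mod 4]

Computing each output sample:
(x ⊛ y)[0] = 0
(x ⊛ y)[1] = 0
(x ⊛ y)[2] = 6
(x ⊛ y)[3] = -6

x ⊛ y = [0, 0, 6, -6]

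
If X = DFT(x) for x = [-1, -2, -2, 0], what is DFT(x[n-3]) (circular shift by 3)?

Time shift by 3: X_shifted[k] = ω_4^(3k) · X[k]
Shifted x = [-2, -2, 0, -1]

DFT(x[n-3]) = [-5, -2+1i, 1, -2-1i]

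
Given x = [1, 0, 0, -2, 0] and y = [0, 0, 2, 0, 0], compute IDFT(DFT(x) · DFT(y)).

(x ⊛ y)[n] = Σ(m=0 to 4) x[m] · y[(n-m) mod 5]

Computing each output sample:
(x ⊛ y)[0] = -4
(x ⊛ y)[1] = 0
(x ⊛ y)[2] = 2
(x ⊛ y)[3] = 0
(x ⊛ y)[4] = 0

x ⊛ y = [-4, 0, 2, 0, 0]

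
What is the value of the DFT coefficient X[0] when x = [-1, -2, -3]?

X[0] = Σ(n=0 to 2) x[n] · ω_3^0 = Σ x[n]
= (-1) + (-2) + (-3)

X[0] = -6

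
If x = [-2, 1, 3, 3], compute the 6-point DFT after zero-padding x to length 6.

Original 4-point DFT: [5, -5+2i, -3, -5-2i]
Zero-padded 6-point DFT provides frequency interpolation.

DFT_6([x, 0, ...]) = [5, -6.0000-3.4641i, -1.0000+1.7321i, -3, -1.0000-1.7321i, -6.0000+3.4641i]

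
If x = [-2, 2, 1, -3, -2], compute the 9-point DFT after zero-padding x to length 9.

Original 5-point DFT: [-4, -0.3820-6.1554i, -2.6180+1.4531i, -2.6180-1.4531i, -0.3820+6.1554i]
Zero-padded 9-point DFT provides frequency interpolation.

DFT_9([x, 0, ...]) = [-4, 3.0851+1.0117i, -2.6245-6.1953i, -5.5000+0.8660i, -1.9606+0.5872i, -1.9606-0.5872i, -5.5000-0.8660i, -2.6245+6.1953i, 3.0851-1.0117i]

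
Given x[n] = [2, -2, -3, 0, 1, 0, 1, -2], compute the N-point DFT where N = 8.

X[k] = Σ(n=0 to 7) x[n] · ω_8^(nk)
where ω_8 = e^(-2πi/8)

Computing each X[k]:
X[0] = -3
X[1] = -1.8284+4.0000i
X[2] = 5
X[3] = 3.8284-4.0000i
X[4] = 5
X[5] = 3.8284+4.0000i
X[6] = 5
X[7] = -1.8284-4.0000i

X = [-3, -1.8284+4.0000i, 5, 3.8284-4.0000i, 5, 3.8284+4.0000i, 5, -1.8284-4.0000i]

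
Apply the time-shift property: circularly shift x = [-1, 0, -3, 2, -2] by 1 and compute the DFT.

Time shift by 1: X_shifted[k] = ω_5^(1k) · X[k]
Shifted x = [-2, -1, 0, -3, 2]

DFT(x[n-1]) = [-4, 0.7361+1.0898i, -3.7361+4.6165i, -3.7361-4.6165i, 0.7361-1.0898i]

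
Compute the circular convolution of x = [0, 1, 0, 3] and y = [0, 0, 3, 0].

(x ⊛ y)[n] = Σ(m=0 to 3) x[m] · y[(n-m) mod 4]

Computing each output sample:
(x ⊛ y)[0] = 0
(x ⊛ y)[1] = 9
(x ⊛ y)[2] = 0
(x ⊛ y)[3] = 3

x ⊛ y = [0, 9, 0, 3]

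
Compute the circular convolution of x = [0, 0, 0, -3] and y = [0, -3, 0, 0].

(x ⊛ y)[n] = Σ(m=0 to 3) x[m] · y[(n-m) mod 4]

Computing each output sample:
(x ⊛ y)[0] = 9
(x ⊛ y)[1] = 0
(x ⊛ y)[2] = 0
(x ⊛ y)[3] = 0

x ⊛ y = [9, 0, 0, 0]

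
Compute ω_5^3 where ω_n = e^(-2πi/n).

ω_5^3 = e^(-2πi·3/5)
= cos(-2π·3/5) + i·sin(-2π·3/5)
= cos(-6π/5) + i·sin(-6π/5)

ω_5^3 = cos(-6π/5) + i·sin(-6π/5) = -0.8090+0.5878i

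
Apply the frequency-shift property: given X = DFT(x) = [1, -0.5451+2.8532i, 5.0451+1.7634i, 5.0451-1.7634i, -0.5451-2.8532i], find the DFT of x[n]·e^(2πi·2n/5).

Modulation property: DFT(ω_5^(-2n)·x[n]) = X[(k-2) mod 5], so circularly shift X by 2 positions.

X[k-2] = [5.0451-1.7634i, -0.5451-2.8532i, 1, -0.5451+2.8532i, 5.0451+1.7634i]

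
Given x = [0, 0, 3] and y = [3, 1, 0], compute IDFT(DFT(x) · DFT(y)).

(x ⊛ y)[n] = Σ(m=0 to 2) x[m] · y[(n-m) mod 3]

Computing each output sample:
(x ⊛ y)[0] = 3
(x ⊛ y)[1] = 0
(x ⊛ y)[2] = 9

x ⊛ y = [3, 0, 9]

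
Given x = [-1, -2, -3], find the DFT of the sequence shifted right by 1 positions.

Time shift by 1: X_shifted[k] = ω_3^(1k) · X[k]
Shifted x = [-3, -1, -2]

DFT(x[n-1]) = [-6, -1.5000-0.8660i, -1.5000+0.8660i]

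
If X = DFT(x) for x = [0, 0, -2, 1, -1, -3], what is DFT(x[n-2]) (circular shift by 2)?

Time shift by 2: X_shifted[k] = ω_6^(2k) · X[k]
Shifted x = [-1, -3, 0, 0, -2, 1]

DFT(x[n-2]) = [-5, -1.0000+1.7321i, 1.0000+5.1962i, -1, 1.0000-5.1962i, -1.0000-1.7321i]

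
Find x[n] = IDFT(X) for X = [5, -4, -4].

x[n] = (1/3) Σ(k=0 to 2) X[k] · e^(2πikn/3)

Computing each x[n]:
x[0] = -1
x[1] = 3
x[2] = 3

x = [-1, 3, 3]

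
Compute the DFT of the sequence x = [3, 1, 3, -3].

X[k] = Σ(n=0 to 3) x[n] · ω_4^(nk)
where ω_4 = e^(-2πi/4)

Computing each X[k]:
X[0] = 4
X[1] = -4i
X[2] = 8
X[3] = 4i

X = [4, -4i, 8, 4i]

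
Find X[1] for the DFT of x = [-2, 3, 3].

X[1] = Σ(n=0 to 2) x[n] · ω_3^(1n) where ω_3 = e^(-2πi/3)
= (-2)·ω_3^0 + (3)·ω_3^1 + (3)·ω_3^2

X[1] = -5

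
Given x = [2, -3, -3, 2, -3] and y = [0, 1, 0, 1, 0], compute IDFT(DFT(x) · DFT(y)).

(x ⊛ y)[n] = Σ(m=0 to 4) x[m] · y[(n-m) mod 5]

Computing each output sample:
(x ⊛ y)[0] = -6
(x ⊛ y)[1] = 4
(x ⊛ y)[2] = -6
(x ⊛ y)[3] = -1
(x ⊛ y)[4] = -1

x ⊛ y = [-6, 4, -6, -1, -1]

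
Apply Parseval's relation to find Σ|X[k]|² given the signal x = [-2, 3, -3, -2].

Parseval: Σ|x[n]|² = (1/N)Σ|X[k]|², so Σ|X[k]|² = N·Σ|x[n]|² = 4·26.0000

Σ|X[k]|² = N·Σ|x[n]|² = 4·26.0000 = 104.0000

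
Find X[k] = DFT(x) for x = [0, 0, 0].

X[k] = Σ(n=0 to 2) x[n] · ω_3^(nk)
where ω_3 = e^(-2πi/3)

Computing each X[k]:
X[0] = 0
X[1] = 0
X[2] = 0

X = [0, 0, 0]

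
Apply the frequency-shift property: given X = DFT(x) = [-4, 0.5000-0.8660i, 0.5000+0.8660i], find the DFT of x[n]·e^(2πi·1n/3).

Modulation property: DFT(ω_3^(-1n)·x[n]) = X[(k-1) mod 3], so circularly shift X by 1 positions.

X[k-1] = [0.5000+0.8660i, -4, 0.5000-0.8660i]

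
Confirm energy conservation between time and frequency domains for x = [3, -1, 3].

Time domain:
Σ|x[n]|² = |3|² + |-1|² + |3|² = 19.0000

Frequency domain:
(1/3)Σ|X[k]|² = (1/3)(|5|² + |2.0000+3.4641i|² + |2.0000-3.4641i|²) = (1/3)·57.0000 = 19.0000

Both sides agree, confirming Parseval's theorem.

Σ|x[n]|² = (1/N)Σ|X[k]|² = 19.0000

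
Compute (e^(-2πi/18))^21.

Since ω_18^18 = 1, powers reduce modulo 18.
21 mod 18 = 3
So ω_18^21 = ω_18^3 = e^(-2πi·3/18)

ω_18^21 = ω_18^3 = 0.5000-0.8660i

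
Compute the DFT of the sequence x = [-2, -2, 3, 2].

X[k] = Σ(n=0 to 3) x[n] · ω_4^(nk)
where ω_4 = e^(-2πi/4)

Computing each X[k]:
X[0] = 1
X[1] = -5+4i
X[2] = 1
X[3] = -5-4i

X = [1, -5+4i, 1, -5-4i]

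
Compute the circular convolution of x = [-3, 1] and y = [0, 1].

(x ⊛ y)[n] = Σ(m=0 to 1) x[m] · y[(n-m) mod 2]

Computing each output sample:
(x ⊛ y)[0] = 1
(x ⊛ y)[1] = -3

x ⊛ y = [1, -3]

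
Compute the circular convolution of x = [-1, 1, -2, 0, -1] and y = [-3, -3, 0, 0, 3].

(x ⊛ y)[n] = Σ(m=0 to 4) x[m] · y[(n-m) mod 5]

Computing each output sample:
(x ⊛ y)[0] = 9
(x ⊛ y)[1] = -6
(x ⊛ y)[2] = 3
(x ⊛ y)[3] = 3
(x ⊛ y)[4] = 0

x ⊛ y = [9, -6, 3, 3, 0]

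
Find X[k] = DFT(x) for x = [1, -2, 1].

X[k] = Σ(n=0 to 2) x[n] · ω_3^(nk)
where ω_3 = e^(-2πi/3)

Computing each X[k]:
X[0] = 0
X[1] = 1.5000+2.5981i
X[2] = 1.5000-2.5981i

X = [0, 1.5000+2.5981i, 1.5000-2.5981i]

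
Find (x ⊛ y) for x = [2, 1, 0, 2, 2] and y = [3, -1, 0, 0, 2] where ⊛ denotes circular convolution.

(x ⊛ y)[n] = Σ(m=0 to 4) x[m] · y[(n-m) mod 5]

Computing each output sample:
(x ⊛ y)[0] = 6
(x ⊛ y)[1] = 1
(x ⊛ y)[2] = 3
(x ⊛ y)[3] = 10
(x ⊛ y)[4] = 8

x ⊛ y = [6, 1, 3, 10, 8]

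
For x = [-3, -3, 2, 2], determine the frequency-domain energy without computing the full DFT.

Parseval: Σ|x[n]|² = (1/N)Σ|X[k]|², so Σ|X[k]|² = N·Σ|x[n]|² = 4·26.0000

Σ|X[k]|² = N·Σ|x[n]|² = 4·26.0000 = 104.0000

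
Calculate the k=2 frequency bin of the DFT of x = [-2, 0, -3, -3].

X[2] = Σ(n=0 to 3) x[n] · ω_4^(2n) where ω_4 = e^(-2πi/4)
= (-2)·ω_4^0 + (0)·ω_4^2 + (-3)·ω_4^4 + (-3)·ω_4^6

X[2] = -2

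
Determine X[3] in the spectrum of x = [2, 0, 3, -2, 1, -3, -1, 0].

X[3] = Σ(n=0 to 7) x[n] · ω_8^(3n) where ω_8 = e^(-2πi/8)
= (2)·ω_8^0 + (0)·ω_8^3 + (3)·ω_8^6 + (-2)·ω_8^9 + (1)·ω_8^12 + (-3)·ω_8^15 + (-1)·ω_8^18 + (0)·ω_8^21

X[3] = -2.5355+3.2929i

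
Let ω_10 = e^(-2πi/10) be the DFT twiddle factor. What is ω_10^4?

ω_10^4 = e^(-2πi·4/10)
= cos(-2π·4/10) + i·sin(-2π·4/10)
= cos(-8π/10) + i·sin(-8π/10)

ω_10^4 = cos(-8π/10) + i·sin(-8π/10) = -0.8090-0.5878i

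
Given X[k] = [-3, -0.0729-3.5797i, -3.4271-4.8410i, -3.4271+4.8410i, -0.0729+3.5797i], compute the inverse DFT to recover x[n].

x[n] = (1/5) Σ(k=0 to 4) X[k] · e^(2πikn/5)

Computing each x[n]:
x[0] = -2
x[1] = 3
x[2] = -2
x[3] = 0
x[4] = -2

x = [-2, 3, -2, 0, -2]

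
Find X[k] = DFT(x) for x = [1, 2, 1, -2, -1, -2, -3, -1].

X[k] = Σ(n=0 to 7) x[n] · ω_8^(nk)
where ω_8 = e^(-2πi/8)

Computing each X[k]:
X[0] = -5
X[1] = 5.5355-6.1213i
X[2] = 2-3i
X[3] = -1.5355+1.8787i
X[4] = 1
X[5] = -1.5355-1.8787i
X[6] = 2+3i
X[7] = 5.5355+6.1213i

X = [-5, 5.5355-6.1213i, 2-3i, -1.5355+1.8787i, 1, -1.5355-1.8787i, 2+3i, 5.5355+6.1213i]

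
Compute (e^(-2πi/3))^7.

Since ω_3^3 = 1, powers reduce modulo 3.
7 mod 3 = 1
So ω_3^7 = ω_3^1 = e^(-2πi·1/3)

ω_3^7 = ω_3^1 = -0.5000-0.8660i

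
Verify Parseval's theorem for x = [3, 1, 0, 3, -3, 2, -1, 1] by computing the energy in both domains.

Time domain:
Σ|x[n]|² = |3|² + |1|² + |0|² + |3|² + |-3|² + |2|² + |-1|² + |1|² = 34.0000

Frequency domain:
(1/8)Σ|X[k]|² = (1/8)(|6|² + |3.8787-1.7071i|² + |1+1i|² + |8.1213+0.2929i|² + |-8|² + |8.1213-0.2929i|² + |1-1i|² + |3.8787+1.7071i|²) = (1/8)·272.0000 = 34.0000

Both sides agree, confirming Parseval's theorem.

Σ|x[n]|² = (1/N)Σ|X[k]|² = 34.0000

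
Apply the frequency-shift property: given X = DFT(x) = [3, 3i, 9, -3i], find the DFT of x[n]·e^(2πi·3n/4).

Modulation property: DFT(ω_4^(-3n)·x[n]) = X[(k-3) mod 4], so circularly shift X by 3 positions.

X[k-3] = [3i, 9, -3i, 3]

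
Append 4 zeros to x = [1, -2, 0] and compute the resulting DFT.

Original 3-point DFT: [-1, 2.0000+1.7321i, 2.0000-1.7321i]
Zero-padded 7-point DFT provides frequency interpolation.

DFT_7([x, 0, ...]) = [-1, -0.2470+1.5637i, 1.4450+1.9499i, 2.8019+0.8678i, 2.8019-0.8678i, 1.4450-1.9499i, -0.2470-1.5637i]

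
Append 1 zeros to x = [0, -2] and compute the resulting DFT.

Original 2-point DFT: [-2, 2]
Zero-padded 3-point DFT provides frequency interpolation.

DFT_3([x, 0, ...]) = [-2, 1.0000+1.7321i, 1.0000-1.7321i]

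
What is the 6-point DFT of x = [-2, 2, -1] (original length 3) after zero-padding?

Original 3-point DFT: [-1, -2.5000-2.5981i, -2.5000+2.5981i]
Zero-padded 6-point DFT provides frequency interpolation.

DFT_6([x, 0, ...]) = [-1, -0.5000-0.8660i, -2.5000-2.5981i, -5, -2.5000+2.5981i, -0.5000+0.8660i]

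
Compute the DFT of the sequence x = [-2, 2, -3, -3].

X[k] = Σ(n=0 to 3) x[n] · ω_4^(nk)
where ω_4 = e^(-2πi/4)

Computing each X[k]:
X[0] = -6
X[1] = 1-5i
X[2] = -4
X[3] = 1+5i

X = [-6, 1-5i, -4, 1+5i]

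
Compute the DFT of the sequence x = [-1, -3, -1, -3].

X[k] = Σ(n=0 to 3) x[n] · ω_4^(nk)
where ω_4 = e^(-2πi/4)

Computing each X[k]:
X[0] = -8
X[1] = 0
X[2] = 4
X[3] = 0

X = [-8, 0, 4, 0]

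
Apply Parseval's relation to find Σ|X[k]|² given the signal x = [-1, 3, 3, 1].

Parseval: Σ|x[n]|² = (1/N)Σ|X[k]|², so Σ|X[k]|² = N·Σ|x[n]|² = 4·20.0000

Σ|X[k]|² = N·Σ|x[n]|² = 4·20.0000 = 80.0000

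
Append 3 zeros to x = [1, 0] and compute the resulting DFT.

Original 2-point DFT: [1, 1]
Zero-padded 5-point DFT provides frequency interpolation.

DFT_5([x, 0, ...]) = [1, 1, 1, 1, 1]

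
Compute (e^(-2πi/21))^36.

Since ω_21^21 = 1, powers reduce modulo 21.
36 mod 21 = 15
So ω_21^36 = ω_21^15 = e^(-2πi·15/21)

ω_21^36 = ω_21^15 = -0.2225+0.9749i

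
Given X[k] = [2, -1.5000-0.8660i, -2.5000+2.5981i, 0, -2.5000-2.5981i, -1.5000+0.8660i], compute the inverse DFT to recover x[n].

x[n] = (1/6) Σ(k=0 to 5) X[k] · e^(2πikn/6)

Computing each x[n]:
x[0] = -1
x[1] = 0
x[2] = 2
x[3] = 0
x[4] = 0
x[5] = 1

x = [-1, 0, 2, 0, 0, 1]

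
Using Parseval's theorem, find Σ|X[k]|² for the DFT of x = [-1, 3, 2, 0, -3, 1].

Parseval: Σ|x[n]|² = (1/N)Σ|X[k]|², so Σ|X[k]|² = N·Σ|x[n]|² = 6·24.0000

Σ|X[k]|² = N·Σ|x[n]|² = 6·24.0000 = 144.0000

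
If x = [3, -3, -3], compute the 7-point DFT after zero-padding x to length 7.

Original 3-point DFT: [-3, 6, 6]
Zero-padded 7-point DFT provides frequency interpolation.

DFT_7([x, 0, ...]) = [-3, 1.7971+5.2703i, 6.3705+1.6231i, 3.8324-1.0438i, 3.8324+1.0438i, 6.3705-1.6231i, 1.7971-5.2703i]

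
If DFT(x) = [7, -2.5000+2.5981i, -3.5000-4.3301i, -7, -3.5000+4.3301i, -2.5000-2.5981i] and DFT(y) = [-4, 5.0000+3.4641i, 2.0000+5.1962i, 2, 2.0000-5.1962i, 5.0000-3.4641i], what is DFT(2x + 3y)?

By linearity: DFT(2x + 3y) = 2·DFT(x) + 3·DFT(y)
= 2·[7, -2.5000+2.5981i, -3.5000-4.3301i, -7, -3.5000+4.3301i, -2.5000-2.5981i] + 3·[-4, 5.0000+3.4641i, 2.0000+5.1962i, 2, 2.0000-5.1962i, 5.0000-3.4641i]

Computing element-wise:
Z[0] = 2·(7) + 3·(-4) = 2
Z[1] = 2·(-2.5000+2.5981i) + 3·(5.0000+3.4641i) = 10.0000+15.5885i
Z[2] = 2·(-3.5000-4.3301i) + 3·(2.0000+5.1962i) = -1.0000+6.9284i
Z[3] = 2·(-7) + 3·(2) = -8
Z[4] = 2·(-3.5000+4.3301i) + 3·(2.0000-5.1962i) = -1.0000-6.9284i
Z[5] = 2·(-2.5000-2.5981i) + 3·(5.0000-3.4641i) = 10.0000-15.5885i

DFT(2x + 3y) = 2·X + 3·Y = [2, 10.0000+15.5885i, -1.0000+6.9284i, -8, -1.0000-6.9284i, 10.0000-15.5885i]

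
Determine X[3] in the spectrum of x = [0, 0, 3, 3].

X[3] = Σ(n=0 to 3) x[n] · ω_4^(3n) where ω_4 = e^(-2πi/4)
= (0)·ω_4^0 + (0)·ω_4^3 + (3)·ω_4^6 + (3)·ω_4^9

X[3] = -3-3i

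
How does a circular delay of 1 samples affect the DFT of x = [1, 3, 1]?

Time shift by 1: X_shifted[k] = ω_3^(1k) · X[k]
Shifted x = [1, 1, 3]

DFT(x[n-1]) = [5, -1.0000+1.7321i, -1.0000-1.7321i]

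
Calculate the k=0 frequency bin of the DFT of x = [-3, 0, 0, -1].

X[0] = Σ(n=0 to 3) x[n] · ω_4^0 = Σ x[n]
= (-3) + (0) + (0) + (-1)

X[0] = -4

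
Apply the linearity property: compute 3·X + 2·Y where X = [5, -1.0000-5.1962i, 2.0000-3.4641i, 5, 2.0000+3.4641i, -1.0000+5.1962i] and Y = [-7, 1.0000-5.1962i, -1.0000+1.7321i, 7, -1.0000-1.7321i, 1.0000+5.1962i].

By linearity: DFT(3x + 2y) = 3·DFT(x) + 2·DFT(y)
= 3·[5, -1.0000-5.1962i, 2.0000-3.4641i, 5, 2.0000+3.4641i, -1.0000+5.1962i] + 2·[-7, 1.0000-5.1962i, -1.0000+1.7321i, 7, -1.0000-1.7321i, 1.0000+5.1962i]

Computing element-wise:
Z[0] = 3·(5) + 2·(-7) = 1
Z[1] = 3·(-1.0000-5.1962i) + 2·(1.0000-5.1962i) = -1.0000-25.9810i
Z[2] = 3·(2.0000-3.4641i) + 2·(-1.0000+1.7321i) = 4.0000-6.9281i
Z[3] = 3·(5) + 2·(7) = 29
Z[4] = 3·(2.0000+3.4641i) + 2·(-1.0000-1.7321i) = 4.0000+6.9281i
Z[5] = 3·(-1.0000+5.1962i) + 2·(1.0000+5.1962i) = -1.0000+25.9810i

DFT(3x + 2y) = 3·X + 2·Y = [1, -1.0000-25.9810i, 4.0000-6.9281i, 29, 4.0000+6.9281i, -1.0000+25.9810i]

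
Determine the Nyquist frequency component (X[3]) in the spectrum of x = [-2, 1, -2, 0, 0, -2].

X[3] = Σ(n=0 to 5) x[n] · ω_6^(3n) where ω_6 = e^(-2πi/6)
= (-2)·ω_6^0 + (1)·ω_6^3 + (-2)·ω_6^6 + (0)·ω_6^9 + (0)·ω_6^12 + (-2)·ω_6^15

X[3] = -3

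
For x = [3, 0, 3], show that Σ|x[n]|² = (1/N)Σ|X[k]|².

Time domain:
Σ|x[n]|² = |3|² + |0|² + |3|² = 18.0000

Frequency domain:
(1/3)Σ|X[k]|² = (1/3)(|6|² + |1.5000+2.5981i|² + |1.5000-2.5981i|²) = (1/3)·54.0000 = 18.0000

Both sides agree, confirming Parseval's theorem.

Σ|x[n]|² = (1/N)Σ|X[k]|² = 18.0000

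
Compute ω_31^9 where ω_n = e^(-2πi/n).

ω_31^9 = e^(-2πi·9/31)
= cos(-2π·9/31) + i·sin(-2π·9/31)
= cos(-18π/31) + i·sin(-18π/31)

ω_31^9 = cos(-18π/31) + i·sin(-18π/31) = -0.2507-0.9681i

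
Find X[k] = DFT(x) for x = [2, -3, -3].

X[k] = Σ(n=0 to 2) x[n] · ω_3^(nk)
where ω_3 = e^(-2πi/3)

Computing each X[k]:
X[0] = -4
X[1] = 5
X[2] = 5

X = [-4, 5, 5]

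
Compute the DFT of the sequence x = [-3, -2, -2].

X[k] = Σ(n=0 to 2) x[n] · ω_3^(nk)
where ω_3 = e^(-2πi/3)

Computing each X[k]:
X[0] = -7
X[1] = -1
X[2] = -1

X = [-7, -1, -1]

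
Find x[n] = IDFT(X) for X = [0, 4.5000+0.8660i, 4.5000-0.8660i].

x[n] = (1/3) Σ(k=0 to 2) X[k] · e^(2πikn/3)

Computing each x[n]:
x[0] = 3
x[1] = -2
x[2] = -1

x = [3, -2, -1]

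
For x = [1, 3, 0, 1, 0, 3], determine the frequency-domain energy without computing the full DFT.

Parseval: Σ|x[n]|² = (1/N)Σ|X[k]|², so Σ|X[k]|² = N·Σ|x[n]|² = 6·20.0000

Σ|X[k]|² = N·Σ|x[n]|² = 6·20.0000 = 120.0000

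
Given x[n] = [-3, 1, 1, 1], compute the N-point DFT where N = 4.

X[k] = Σ(n=0 to 3) x[n] · ω_4^(nk)
where ω_4 = e^(-2πi/4)

Computing each X[k]:
X[0] = 0
X[1] = -4
X[2] = -4
X[3] = -4

X = [0, -4, -4, -4]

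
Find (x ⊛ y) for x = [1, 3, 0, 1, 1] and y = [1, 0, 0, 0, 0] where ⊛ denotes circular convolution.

(x ⊛ y)[n] = Σ(m=0 to 4) x[m] · y[(n-m) mod 5]

Computing each output sample:
(x ⊛ y)[0] = 1
(x ⊛ y)[1] = 3
(x ⊛ y)[2] = 0
(x ⊛ y)[3] = 1
(x ⊛ y)[4] = 1

x ⊛ y = [1, 3, 0, 1, 1]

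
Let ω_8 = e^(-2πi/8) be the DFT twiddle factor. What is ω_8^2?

ω_8^2 = e^(-2πi·2/8)
= cos(-2π·2/8) + i·sin(-2π·2/8)
= cos(-4π/8) + i·sin(-4π/8)

ω_8^2 = cos(-4π/8) + i·sin(-4π/8) = -1i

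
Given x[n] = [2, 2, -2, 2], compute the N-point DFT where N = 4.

X[k] = Σ(n=0 to 3) x[n] · ω_4^(nk)
where ω_4 = e^(-2πi/4)

Computing each X[k]:
X[0] = 4
X[1] = 4
X[2] = -4
X[3] = 4

X = [4, 4, -4, 4]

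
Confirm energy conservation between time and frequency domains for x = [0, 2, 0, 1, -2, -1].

Time domain:
Σ|x[n]|² = |0|² + |2|² + |0|² + |1|² + |-2|² + |-1|² = 10.0000

Frequency domain:
(1/6)Σ|X[k]|² = (1/6)(|0|² + |0.5000-4.3301i|² + |1.5000-0.8660i|² + |-4|² + |1.5000+0.8660i|² + |0.5000+4.3301i|²) = (1/6)·60.0000 = 10.0000

Both sides agree, confirming Parseval's theorem.

Σ|x[n]|² = (1/N)Σ|X[k]|² = 10.0000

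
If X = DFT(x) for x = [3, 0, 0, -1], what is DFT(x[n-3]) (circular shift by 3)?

Time shift by 3: X_shifted[k] = ω_4^(3k) · X[k]
Shifted x = [0, 0, -1, 3]

DFT(x[n-3]) = [2, 1+3i, -4, 1-3i]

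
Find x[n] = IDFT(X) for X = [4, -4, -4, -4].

x[n] = (1/4) Σ(k=0 to 3) X[k] · e^(2πikn/4)

Computing each x[n]:
x[0] = -2
x[1] = 2
x[2] = 2
x[3] = 2

x = [-2, 2, 2, 2]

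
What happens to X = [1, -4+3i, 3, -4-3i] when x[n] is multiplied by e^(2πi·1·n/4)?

Modulation property: DFT(ω_4^(-1n)·x[n]) = X[(k-1) mod 4], so circularly shift X by 1 positions.

X[k-1] = [-4-3i, 1, -4+3i, 3]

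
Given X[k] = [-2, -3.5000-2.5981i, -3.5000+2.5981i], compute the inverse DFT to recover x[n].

x[n] = (1/3) Σ(k=0 to 2) X[k] · e^(2πikn/3)

Computing each x[n]:
x[0] = -3
x[1] = 2
x[2] = -1

x = [-3, 2, -1]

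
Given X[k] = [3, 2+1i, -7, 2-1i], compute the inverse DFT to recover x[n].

x[n] = (1/4) Σ(k=0 to 3) X[k] · e^(2πikn/4)

Computing each x[n]:
x[0] = 0
x[1] = 2
x[2] = -2
x[3] = 3

x = [0, 2, -2, 3]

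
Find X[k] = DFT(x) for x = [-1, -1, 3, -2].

X[k] = Σ(n=0 to 3) x[n] · ω_4^(nk)
where ω_4 = e^(-2πi/4)

Computing each X[k]:
X[0] = -1
X[1] = -4-1i
X[2] = 5
X[3] = -4+1i

X = [-1, -4-1i, 5, -4+1i]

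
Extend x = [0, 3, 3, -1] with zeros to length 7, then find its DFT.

Original 4-point DFT: [5, -3-4i, 1, -3+4i]
Zero-padded 7-point DFT provides frequency interpolation.

DFT_7([x, 0, ...]) = [5, 2.1039-4.8364i, -3.9940-2.4050i, -0.6099+2.0188i, -0.6099-2.0188i, -3.9940+2.4050i, 2.1039+4.8364i]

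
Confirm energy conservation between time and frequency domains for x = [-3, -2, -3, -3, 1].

Time domain:
Σ|x[n]|² = |-3|² + |-2|² + |-3|² + |-3|² + |1|² = 32.0000

Frequency domain:
(1/5)Σ|X[k]|² = (1/5)(|-10|² + |1.5451+2.8532i|² + |-4.0451+1.7634i|² + |-4.0451-1.7634i|² + |1.5451-2.8532i|²) = (1/5)·160.0000 = 32.0000

Both sides agree, confirming Parseval's theorem.

Σ|x[n]|² = (1/N)Σ|X[k]|² = 32.0000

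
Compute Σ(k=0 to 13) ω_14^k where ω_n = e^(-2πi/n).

Sum of all nth roots of unity equals 0 for n > 1 (geometric series with r ≠ 1).

0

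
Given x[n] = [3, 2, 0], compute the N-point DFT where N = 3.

X[k] = Σ(n=0 to 2) x[n] · ω_3^(nk)
where ω_3 = e^(-2πi/3)

Computing each X[k]:
X[0] = 5
X[1] = 2.0000-1.7321i
X[2] = 2.0000+1.7321i

X = [5, 2.0000-1.7321i, 2.0000+1.7321i]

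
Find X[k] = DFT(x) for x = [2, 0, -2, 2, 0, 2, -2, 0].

X[k] = Σ(n=0 to 7) x[n] · ω_8^(nk)
where ω_8 = e^(-2πi/8)

Computing each X[k]:
X[0] = 2
X[1] = -0.8284
X[2] = 6
X[3] = 4.8284
X[4] = -6
X[5] = 4.8284
X[6] = 6
X[7] = -0.8284

X = [2, -0.8284, 6, 4.8284, -6, 4.8284, 6, -0.8284]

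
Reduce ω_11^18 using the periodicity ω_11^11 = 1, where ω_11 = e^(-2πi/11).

Since ω_11^11 = 1, powers reduce modulo 11.
18 mod 11 = 7
So ω_11^18 = ω_11^7 = e^(-2πi·7/11)

ω_11^18 = ω_11^7 = -0.6549+0.7557i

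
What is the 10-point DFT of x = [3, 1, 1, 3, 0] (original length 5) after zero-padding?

Original 5-point DFT: [8, 0.0729+0.2245i, 3.4271-2.4899i, 3.4271+2.4899i, 0.0729-0.2245i]
Zero-padded 10-point DFT provides frequency interpolation.

DFT_10([x, 0, ...]) = [8, 3.1910-4.3920i, 0.0729+0.2245i, 4.3090+1.4001i, 3.4271-2.4899i, 0, 3.4271+2.4899i, 4.3090-1.4001i, 0.0729-0.2245i, 3.1910+4.3920i]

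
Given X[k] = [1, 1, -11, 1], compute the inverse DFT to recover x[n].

x[n] = (1/4) Σ(k=0 to 3) X[k] · e^(2πikn/4)

Computing each x[n]:
x[0] = -2
x[1] = 3
x[2] = -3
x[3] = 3

x = [-2, 3, -3, 3]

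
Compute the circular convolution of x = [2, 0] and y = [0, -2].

(x ⊛ y)[n] = Σ(m=0 to 1) x[m] · y[(n-m) mod 2]

Computing each output sample:
(x ⊛ y)[0] = 0
(x ⊛ y)[1] = -4

x ⊛ y = [0, -4]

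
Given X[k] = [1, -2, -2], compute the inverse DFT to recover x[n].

x[n] = (1/3) Σ(k=0 to 2) X[k] · e^(2πikn/3)

Computing each x[n]:
x[0] = -1
x[1] = 1
x[2] = 1

x = [-1, 1, 1]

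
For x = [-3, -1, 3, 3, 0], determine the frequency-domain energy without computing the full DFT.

Parseval: Σ|x[n]|² = (1/N)Σ|X[k]|², so Σ|X[k]|² = N·Σ|x[n]|² = 5·28.0000

Σ|X[k]|² = N·Σ|x[n]|² = 5·28.0000 = 140.0000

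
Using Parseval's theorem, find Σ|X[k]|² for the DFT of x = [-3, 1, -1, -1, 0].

Parseval: Σ|x[n]|² = (1/N)Σ|X[k]|², so Σ|X[k]|² = N·Σ|x[n]|² = 5·12.0000

Σ|X[k]|² = N·Σ|x[n]|² = 5·12.0000 = 60.0000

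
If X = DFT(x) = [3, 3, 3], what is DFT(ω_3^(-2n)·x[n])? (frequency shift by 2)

Modulation property: DFT(ω_3^(-2n)·x[n]) = X[(k-2) mod 3], so circularly shift X by 2 positions.

X[k-2] = [3, 3, 3]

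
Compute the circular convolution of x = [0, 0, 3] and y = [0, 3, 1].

(x ⊛ y)[n] = Σ(m=0 to 2) x[m] · y[(n-m) mod 3]

Computing each output sample:
(x ⊛ y)[0] = 9
(x ⊛ y)[1] = 3
(x ⊛ y)[2] = 0

x ⊛ y = [9, 3, 0]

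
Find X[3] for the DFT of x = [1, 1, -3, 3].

X[3] = Σ(n=0 to 3) x[n] · ω_4^(3n) where ω_4 = e^(-2πi/4)
= (1)·ω_4^0 + (1)·ω_4^3 + (-3)·ω_4^6 + (3)·ω_4^9

X[3] = 4-2i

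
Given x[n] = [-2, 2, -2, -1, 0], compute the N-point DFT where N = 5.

X[k] = Σ(n=0 to 4) x[n] · ω_5^(nk)
where ω_5 = e^(-2πi/5)

Computing each X[k]:
X[0] = -3
X[1] = 1.0451-1.3143i
X[2] = -4.5451-2.1266i
X[3] = -4.5451+2.1266i
X[4] = 1.0451+1.3143i

X = [-3, 1.0451-1.3143i, -4.5451-2.1266i, -4.5451+2.1266i, 1.0451+1.3143i]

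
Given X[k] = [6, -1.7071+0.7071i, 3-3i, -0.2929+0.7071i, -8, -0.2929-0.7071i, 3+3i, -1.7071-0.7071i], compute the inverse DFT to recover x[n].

x[n] = (1/8) Σ(k=0 to 7) X[k] · e^(2πikn/8)

Computing each x[n]:
x[0] = 0
x[1] = 2
x[2] = -1
x[3] = 1
x[4] = 1
x[5] = 3
x[6] = -1
x[7] = 1

x = [0, 2, -1, 1, 1, 3, -1, 1]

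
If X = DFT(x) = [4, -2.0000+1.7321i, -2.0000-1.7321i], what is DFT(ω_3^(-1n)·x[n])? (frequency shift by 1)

Modulation property: DFT(ω_3^(-1n)·x[n]) = X[(k-1) mod 3], so circularly shift X by 1 positions.

X[k-1] = [-2.0000-1.7321i, 4, -2.0000+1.7321i]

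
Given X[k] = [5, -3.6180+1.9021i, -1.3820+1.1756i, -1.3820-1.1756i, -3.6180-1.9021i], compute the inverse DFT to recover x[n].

x[n] = (1/5) Σ(k=0 to 4) X[k] · e^(2πikn/5)

Computing each x[n]:
x[0] = -1
x[1] = 0
x[2] = 2
x[3] = 2
x[4] = 2

x = [-1, 0, 2, 2, 2]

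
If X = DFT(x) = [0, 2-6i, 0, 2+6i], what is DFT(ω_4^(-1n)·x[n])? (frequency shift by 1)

Modulation property: DFT(ω_4^(-1n)·x[n]) = X[(k-1) mod 4], so circularly shift X by 1 positions.

X[k-1] = [2+6i, 0, 2-6i, 0]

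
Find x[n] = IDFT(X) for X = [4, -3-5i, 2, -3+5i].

x[n] = (1/4) Σ(k=0 to 3) X[k] · e^(2πikn/4)

Computing each x[n]:
x[0] = 0
x[1] = 3
x[2] = 3
x[3] = -2

x = [0, 3, 3, -2]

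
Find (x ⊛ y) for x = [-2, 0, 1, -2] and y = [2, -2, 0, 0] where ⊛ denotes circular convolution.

(x ⊛ y)[n] = Σ(m=0 to 3) x[m] · y[(n-m) mod 4]

Computing each output sample:
(x ⊛ y)[0] = 0
(x ⊛ y)[1] = 4
(x ⊛ y)[2] = 2
(x ⊛ y)[3] = -6

x ⊛ y = [0, 4, 2, -6]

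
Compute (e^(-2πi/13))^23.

Since ω_13^13 = 1, powers reduce modulo 13.
23 mod 13 = 10
So ω_13^23 = ω_13^10 = e^(-2πi·10/13)

ω_13^23 = ω_13^10 = 0.1205+0.9927i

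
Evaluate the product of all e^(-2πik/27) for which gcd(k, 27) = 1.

The primitive 27th roots of unity are ω_27^k for k coprime to 27: k ∈ {1, 2, 4, 5, 7, 8, 10, 11, 13, 14, 16, 17, 19, 20, 22, 23, 25, 26}
Their product equals the constant term of the cyclotomic polynomial Φ_27(x) up to sign.
For n ≥ 3, the product of all primitive nth roots of unity is 1. (For n=1 it is 1; for n=2 it is -1.)

1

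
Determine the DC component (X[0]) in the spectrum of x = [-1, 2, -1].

X[0] = Σ(n=0 to 2) x[n] · ω_3^0 = Σ x[n]
= (-1) + (2) + (-1)

X[0] = 0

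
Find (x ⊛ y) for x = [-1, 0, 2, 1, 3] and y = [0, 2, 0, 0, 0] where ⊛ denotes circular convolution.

(x ⊛ y)[n] = Σ(m=0 to 4) x[m] · y[(n-m) mod 5]

Computing each output sample:
(x ⊛ y)[0] = 6
(x ⊛ y)[1] = -2
(x ⊛ y)[2] = 0
(x ⊛ y)[3] = 4
(x ⊛ y)[4] = 2

x ⊛ y = [6, -2, 0, 4, 2]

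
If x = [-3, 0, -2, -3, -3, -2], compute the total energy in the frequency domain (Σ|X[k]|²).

Parseval: Σ|x[n]|² = (1/N)Σ|X[k]|², so Σ|X[k]|² = N·Σ|x[n]|² = 6·35.0000

Σ|X[k]|² = N·Σ|x[n]|² = 6·35.0000 = 210.0000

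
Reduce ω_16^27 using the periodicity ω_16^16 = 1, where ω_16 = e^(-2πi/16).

Since ω_16^16 = 1, powers reduce modulo 16.
27 mod 16 = 11
So ω_16^27 = ω_16^11 = e^(-2πi·11/16)

ω_16^27 = ω_16^11 = -0.3827+0.9239i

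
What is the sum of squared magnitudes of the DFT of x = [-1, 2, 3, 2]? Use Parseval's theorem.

Parseval: Σ|x[n]|² = (1/N)Σ|X[k]|², so Σ|X[k]|² = N·Σ|x[n]|² = 4·18.0000

Σ|X[k]|² = N·Σ|x[n]|² = 4·18.0000 = 72.0000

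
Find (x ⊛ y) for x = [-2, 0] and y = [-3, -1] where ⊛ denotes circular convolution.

(x ⊛ y)[n] = Σ(m=0 to 1) x[m] · y[(n-m) mod 2]

Computing each output sample:
(x ⊛ y)[0] = 6
(x ⊛ y)[1] = 2

x ⊛ y = [6, 2]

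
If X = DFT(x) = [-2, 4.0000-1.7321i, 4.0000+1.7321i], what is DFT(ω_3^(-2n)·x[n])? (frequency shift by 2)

Modulation property: DFT(ω_3^(-2n)·x[n]) = X[(k-2) mod 3], so circularly shift X by 2 positions.

X[k-2] = [4.0000-1.7321i, 4.0000+1.7321i, -2]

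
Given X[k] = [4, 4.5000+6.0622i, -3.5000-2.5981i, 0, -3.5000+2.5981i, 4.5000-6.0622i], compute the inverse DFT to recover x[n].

x[n] = (1/6) Σ(k=0 to 5) X[k] · e^(2πikn/6)

Computing each x[n]:
x[0] = 1
x[1] = 1
x[2] = -2
x[3] = -2
x[4] = 3
x[5] = 3

x = [1, 1, -2, -2, 3, 3]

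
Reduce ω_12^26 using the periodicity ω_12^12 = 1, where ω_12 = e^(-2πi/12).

Since ω_12^12 = 1, powers reduce modulo 12.
26 mod 12 = 2
So ω_12^26 = ω_12^2 = e^(-2πi·2/12)

ω_12^26 = ω_12^2 = 0.5000-0.8660i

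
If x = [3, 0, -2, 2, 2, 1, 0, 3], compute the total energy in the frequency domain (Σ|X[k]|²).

Parseval: Σ|x[n]|² = (1/N)Σ|X[k]|², so Σ|X[k]|² = N·Σ|x[n]|² = 8·31.0000

Σ|X[k]|² = N·Σ|x[n]|² = 8·31.0000 = 248.0000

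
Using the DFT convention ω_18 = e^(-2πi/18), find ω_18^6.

ω_18^6 = e^(-2πi·6/18)
= cos(-2π·6/18) + i·sin(-2π·6/18)
= cos(-12π/18) + i·sin(-12π/18)

ω_18^6 = cos(-12π/18) + i·sin(-12π/18) = -0.5000-0.8660i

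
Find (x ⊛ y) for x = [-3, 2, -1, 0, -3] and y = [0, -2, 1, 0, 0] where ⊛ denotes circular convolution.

(x ⊛ y)[n] = Σ(m=0 to 4) x[m] · y[(n-m) mod 5]

Computing each output sample:
(x ⊛ y)[0] = 6
(x ⊛ y)[1] = 3
(x ⊛ y)[2] = -7
(x ⊛ y)[3] = 4
(x ⊛ y)[4] = -1

x ⊛ y = [6, 3, -7, 4, -1]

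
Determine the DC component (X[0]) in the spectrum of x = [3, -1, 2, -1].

X[0] = Σ(n=0 to 3) x[n] · ω_4^0 = Σ x[n]
= (3) + (-1) + (2) + (-1)

X[0] = 3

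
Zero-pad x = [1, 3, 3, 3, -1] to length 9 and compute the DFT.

Original 5-point DFT: [9, -3.2361-3.8042i, 1.2361-2.3511i, 1.2361+2.3511i, -3.2361+3.8042i]
Zero-padded 9-point DFT provides frequency interpolation.

DFT_9([x, 0, ...]) = [9, 3.2588-7.1388i, -3.5642-2.0252i, 1.5000+0.8660i, -1.1946-2.6806i, -1.1946+2.6806i, 1.5000-0.8660i, -3.5642+2.0252i, 3.2588+7.1388i]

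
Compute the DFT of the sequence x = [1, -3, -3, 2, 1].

X[k] = Σ(n=0 to 4) x[n] · ω_5^(nk)
where ω_5 = e^(-2πi/5)

Computing each X[k]:
X[0] = -2
X[1] = 1.1910+6.7432i
X[2] = 2.3090-2.4041i
X[3] = 2.3090+2.4041i
X[4] = 1.1910-6.7432i

X = [-2, 1.1910+6.7432i, 2.3090-2.4041i, 2.3090+2.4041i, 1.1910-6.7432i]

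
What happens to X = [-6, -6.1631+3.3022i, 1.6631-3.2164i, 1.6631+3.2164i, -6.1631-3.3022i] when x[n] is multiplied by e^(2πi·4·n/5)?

Modulation property: DFT(ω_5^(-4n)·x[n]) = X[(k-4) mod 5], so circularly shift X by 4 positions.

X[k-4] = [-6.1631+3.3022i, 1.6631-3.2164i, 1.6631+3.2164i, -6.1631-3.3022i, -6]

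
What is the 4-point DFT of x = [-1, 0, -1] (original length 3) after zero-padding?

Original 3-point DFT: [-2, -0.5000-0.8660i, -0.5000+0.8660i]
Zero-padded 4-point DFT provides frequency interpolation.

DFT_4([x, 0, ...]) = [-2, 0, -2, 0]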